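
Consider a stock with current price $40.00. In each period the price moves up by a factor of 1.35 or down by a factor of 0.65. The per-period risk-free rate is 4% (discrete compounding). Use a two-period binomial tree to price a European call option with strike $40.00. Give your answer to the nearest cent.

$9.44

Risk-neutral probability p = (1 + 0.04 − 0.65)/(1.35 − 0.65) = 0.3900/0.7000 = 0.5571
Terminal stock prices: S_uu = 72.9, S_ud = 35.1, S_dd = 16.9
Terminal payoffs (S − K): max(32.9, 0) = 32.9, max(-4.9, 0) = 0, max(-23.1, 0) = 0
Node u (S = 54): V_u = 1/1.04·[0.5571·32.9000 + 0.4429·0.0000] = 17.6250
Node d (S = 26): V_d = 1/1.04·[0.5571·0.0000 + 0.4429·0.0000] = 0.0000
Node 0 (S = 40): V_0 = 1/1.04·[0.5571·17.6250 + 0.4429·0.0000] = 9.4420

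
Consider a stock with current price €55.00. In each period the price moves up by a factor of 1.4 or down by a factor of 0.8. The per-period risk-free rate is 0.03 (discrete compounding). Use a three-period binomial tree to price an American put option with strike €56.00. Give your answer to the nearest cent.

€9.25

Risk-neutral probability p = (1 + 0.03 − 0.8)/(1.4 − 0.8) = 0.2300/0.6000 = 0.3833
Terminal stock prices: S_uuu = 150.9, S_uud = 86.24, S_udd = 49.28, S_ddd = 28.16
Terminal payoffs (K − S): max(-94.92, 0) = 0, max(-30.24, 0) = 0, max(6.72, 0) = 6.72, max(27.84, 0) = 27.84
Node uu (S = 107.8): continuation = 1/1.03·[0.3833·0.0000 + 0.6167·0.0000] = 0.0000; exercise value = 0.0000 ≤ continuation, so V_uu = 0.0000
Node ud (S = 61.6): continuation = 1/1.03·[0.3833·0.0000 + 0.6167·6.7200] = 4.0233; exercise value = 0.0000 ≤ continuation, so V_ud = 4.0233
Node dd (S = 35.2): continuation = 1/1.03·[0.3833·6.7200 + 0.6167·27.8400] = 19.1689; exercise value = 20.8000 > continuation, so V_dd = 20.8000 (exercise)
Node u (S = 77): continuation = 1/1.03·[0.3833·0.0000 + 0.6167·4.0233] = 2.4088; exercise value = 0.0000 ≤ continuation, so V_u = 2.4088
Node d (S = 44): continuation = 1/1.03·[0.3833·4.0233 + 0.6167·20.8000] = 13.9504; exercise value = 12.0000 ≤ continuation, so V_d = 13.9504
Node 0 (S = 55): continuation = 1/1.03·[0.3833·2.4088 + 0.6167·13.9504] = 9.2487; exercise value = 1.0000 ≤ continuation, so V_0 = 9.2487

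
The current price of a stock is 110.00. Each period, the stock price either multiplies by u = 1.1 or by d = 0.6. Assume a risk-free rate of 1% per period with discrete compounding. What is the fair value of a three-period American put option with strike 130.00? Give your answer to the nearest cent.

Risk-neutral probability p = (1 + 0.01 − 0.6)/(1.1 − 0.6) = 0.4100/0.5000 = 0.8200
Terminal stock prices: S_uuu = 146.4, S_uud = 79.86, S_udd = 43.56, S_ddd = 23.76
Terminal payoffs (K − S): max(-16.41, 0) = 0, max(50.14, 0) = 50.14, max(86.44, 0) = 86.44, max(106.2, 0) = 106.2
Node uu (S = 133.1): continuation = 1/1.01·[0.8200·0.0000 + 0.1800·50.1400] = 8.9358; exercise value = 0.0000 ≤ continuation, so V_uu = 8.9358
Node ud (S = 72.6): continuation = 1/1.01·[0.8200·50.1400 + 0.1800·86.4400] = 56.1129; exercise value = 57.4000 > continuation, so V_ud = 57.4000 (exercise)
Node dd (S = 39.6): continuation = 1/1.01·[0.8200·86.4400 + 0.1800·106.2400] = 89.1129; exercise value = 90.4000 > continuation, so V_dd = 90.4000 (exercise)
Node u (S = 121): continuation = 1/1.01·[0.8200·8.9358 + 0.1800·57.4000] = 17.4845; exercise value = 9.0000 ≤ continuation, so V_u = 17.4845
Node d (S = 66): continuation = 1/1.01·[0.8200·57.4000 + 0.1800·90.4000] = 62.7129; exercise value = 64.0000 > continuation, so V_d = 64.0000 (exercise)
Node 0 (S = 110): continuation = 1/1.01·[0.8200·17.4845 + 0.1800·64.0000] = 25.6013; exercise value = 20.0000 ≤ continuation, so V_0 = 25.6013

25.60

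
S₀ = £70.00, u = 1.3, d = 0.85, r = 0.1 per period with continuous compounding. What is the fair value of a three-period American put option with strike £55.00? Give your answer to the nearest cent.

Risk-neutral probability p = (e^0.1 − 0.85)/(1.3 − 0.85) = 0.2552/0.4500 = 0.5670
Terminal stock prices: S_uuu = 153.8, S_uud = 100.6, S_udd = 65.75, S_ddd = 42.99
Terminal payoffs (K − S): max(-98.79, 0) = 0, max(-45.56, 0) = 0, max(-10.75, 0) = 0, max(12.01, 0) = 12.01
Node uu (S = 118.3): continuation = e^(−0.1)·[0.5670·0.0000 + 0.4330·0.0000] = 0.0000; exercise value = 0.0000 ≤ continuation, so V_uu = 0.0000
Node ud (S = 77.35): continuation = e^(−0.1)·[0.5670·0.0000 + 0.4330·0.0000] = 0.0000; exercise value = 0.0000 ≤ continuation, so V_ud = 0.0000
Node dd (S = 50.57): continuation = e^(−0.1)·[0.5670·0.0000 + 0.4330·12.0113] = 4.7054; exercise value = 4.4250 ≤ continuation, so V_dd = 4.7054
Node u (S = 91): continuation = e^(−0.1)·[0.5670·0.0000 + 0.4330·0.0000] = 0.0000; exercise value = 0.0000 ≤ continuation, so V_u = 0.0000
Node d (S = 59.5): continuation = e^(−0.1)·[0.5670·0.0000 + 0.4330·4.7054] = 1.8434; exercise value = 0.0000 ≤ continuation, so V_d = 1.8434
Node 0 (S = 70): continuation = e^(−0.1)·[0.5670·0.0000 + 0.4330·1.8434] = 0.7221; exercise value = 0.0000 ≤ continuation, so V_0 = 0.7221

£0.72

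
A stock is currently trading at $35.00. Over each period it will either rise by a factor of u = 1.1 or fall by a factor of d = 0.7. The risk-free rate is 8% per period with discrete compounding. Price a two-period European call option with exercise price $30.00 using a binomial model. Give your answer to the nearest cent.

$9.56

Risk-neutral probability p = (1 + 0.08 − 0.7)/(1.1 − 0.7) = 0.3800/0.4000 = 0.9500
Terminal stock prices: S_uu = 42.35, S_ud = 26.95, S_dd = 17.15
Terminal payoffs (S − K): max(12.35, 0) = 12.35, max(-3.05, 0) = 0, max(-12.85, 0) = 0
Node u (S = 38.5): V_u = 1/1.08·[0.9500·12.3500 + 0.0500·0.0000] = 10.8634
Node d (S = 24.5): V_d = 1/1.08·[0.9500·0.0000 + 0.0500·0.0000] = 0.0000
Node 0 (S = 35): V_0 = 1/1.08·[0.9500·10.8634 + 0.0500·0.0000] = 9.5558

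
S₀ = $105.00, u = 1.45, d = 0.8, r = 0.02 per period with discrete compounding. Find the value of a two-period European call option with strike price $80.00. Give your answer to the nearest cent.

Risk-neutral probability p = (1 + 0.02 − 0.8)/(1.45 − 0.8) = 0.2200/0.6500 = 0.3385
Terminal stock prices: S_uu = 220.8, S_ud = 121.8, S_dd = 67.2
Terminal payoffs (S − K): max(140.8, 0) = 140.8, max(41.8, 0) = 41.8, max(-12.8, 0) = 0
Node u (S = 152.2): V_u = 1/1.02·[0.3385·140.7625 + 0.6615·41.8000] = 73.8186
Node d (S = 84): V_d = 1/1.02·[0.3385·41.8000 + 0.6615·0.0000] = 13.8703
Node 0 (S = 105): V_0 = 1/1.02·[0.3385·73.8186 + 0.6615·13.8703] = 33.4907

$33.49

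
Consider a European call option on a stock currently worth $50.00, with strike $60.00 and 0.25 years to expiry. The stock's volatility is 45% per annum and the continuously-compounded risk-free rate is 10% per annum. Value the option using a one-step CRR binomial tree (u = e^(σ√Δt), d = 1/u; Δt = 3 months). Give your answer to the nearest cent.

CRR parameters: u = e^(σ√Δt) = e^(0.45·√0.25) = 1.2523, d = 1/u = 0.7985
Per-period rate: rΔt = 0.1·0.25 = 0.025, so R = e^0.025 = 1.0253
Risk-neutral probability p = (e^0.025 − 0.7985)/(1.2523 − 0.7985) = 0.2268/0.4538 = 0.4998
Terminal stock prices: S_u = 62.62, S_d = 39.93
Terminal payoffs (S − K): max(2.616, 0) = 2.616, max(-20.07, 0) = 0
Node 0 (S = 50): V_0 = e^(−0.025)·[0.4998·2.6161 + 0.5002·0.0000] = 1.2752

$1.28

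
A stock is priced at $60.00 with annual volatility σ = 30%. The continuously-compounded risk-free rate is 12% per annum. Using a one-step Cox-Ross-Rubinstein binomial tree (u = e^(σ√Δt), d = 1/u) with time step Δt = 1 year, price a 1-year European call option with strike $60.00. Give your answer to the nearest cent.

$11.82

CRR parameters: u = e^(σ√Δt) = e^(0.3·√1) = 1.3499, d = 1/u = 0.7408
Per-period rate: rΔt = 0.12·1 = 0.12, so R = e^0.12 = 1.1275
Risk-neutral probability p = (e^0.12 − 0.7408)/(1.3499 − 0.7408) = 0.3867/0.6090 = 0.6349
Terminal stock prices: S_u = 80.99, S_d = 44.45
Terminal payoffs (S − K): max(20.99, 0) = 20.99, max(-15.55, 0) = 0
Node 0 (S = 60): V_0 = e^(−0.12)·[0.6349·20.9915 + 0.3651·0.0000] = 11.8204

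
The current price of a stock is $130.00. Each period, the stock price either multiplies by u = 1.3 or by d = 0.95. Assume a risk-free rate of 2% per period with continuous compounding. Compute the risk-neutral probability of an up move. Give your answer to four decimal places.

p = 0.2006

Risk-neutral probability p = (e^0.02 − 0.95)/(1.3 − 0.95) = 0.0702/0.3500 = 0.2006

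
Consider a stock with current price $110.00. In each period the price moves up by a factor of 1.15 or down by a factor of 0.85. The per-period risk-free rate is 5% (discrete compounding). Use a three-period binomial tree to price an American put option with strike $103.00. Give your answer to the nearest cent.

Risk-neutral probability p = (1 + 0.05 − 0.85)/(1.15 − 0.85) = 0.2000/0.3000 = 0.6667
Terminal stock prices: S_uuu = 167.3, S_uud = 123.7, S_udd = 91.4, S_ddd = 67.55
Terminal payoffs (K − S): max(-64.3, 0) = 0, max(-20.65, 0) = 0, max(11.6, 0) = 11.6, max(35.45, 0) = 35.45
Node uu (S = 145.5): continuation = 1/1.05·[0.6667·0.0000 + 0.3333·0.0000] = 0.0000; exercise value = 0.0000 ≤ continuation, so V_uu = 0.0000
Node ud (S = 107.5): continuation = 1/1.05·[0.6667·0.0000 + 0.3333·11.6038] = 3.6837; exercise value = 0.0000 ≤ continuation, so V_ud = 3.6837
Node dd (S = 79.47): continuation = 1/1.05·[0.6667·11.6038 + 0.3333·35.4463] = 18.6202; exercise value = 23.5250 > continuation, so V_dd = 23.5250 (exercise)
Node u (S = 126.5): continuation = 1/1.05·[0.6667·0.0000 + 0.3333·3.6837] = 1.1694; exercise value = 0.0000 ≤ continuation, so V_u = 1.1694
Node d (S = 93.5): continuation = 1/1.05·[0.6667·3.6837 + 0.3333·23.5250] = 9.8071; exercise value = 9.5000 ≤ continuation, so V_d = 9.8071
Node 0 (S = 110): continuation = 1/1.05·[0.6667·1.1694 + 0.3333·9.8071] = 3.8559; exercise value = 0.0000 ≤ continuation, so V_0 = 3.8559

$3.86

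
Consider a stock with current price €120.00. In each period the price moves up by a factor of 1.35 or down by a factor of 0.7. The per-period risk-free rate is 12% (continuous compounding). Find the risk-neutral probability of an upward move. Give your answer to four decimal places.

p = 0.6577

Risk-neutral probability p = (e^0.12 − 0.7)/(1.35 − 0.7) = 0.4275/0.6500 = 0.6577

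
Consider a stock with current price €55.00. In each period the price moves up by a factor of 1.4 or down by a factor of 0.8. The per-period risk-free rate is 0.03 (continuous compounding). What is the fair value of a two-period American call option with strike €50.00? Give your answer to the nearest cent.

€13.20

Risk-neutral probability p = (e^0.03 − 0.8)/(1.4 − 0.8) = 0.2305/0.6000 = 0.3841
Terminal stock prices: S_uu = 107.8, S_ud = 61.6, S_dd = 35.2
Terminal payoffs (S − K): max(57.8, 0) = 57.8, max(11.6, 0) = 11.6, max(-14.8, 0) = 0
Node u (S = 77): continuation = e^(−0.03)·[0.3841·57.8000 + 0.6159·11.6000] = 28.4777; exercise value = 27.0000 ≤ continuation, so V_u = 28.4777
Node d (S = 44): continuation = e^(−0.03)·[0.3841·11.6000 + 0.6159·0.0000] = 4.3238; exercise value = 0.0000 ≤ continuation, so V_d = 4.3238
Node 0 (S = 55): continuation = e^(−0.03)·[0.3841·28.4777 + 0.6159·4.3238] = 13.1991; exercise value = 5.0000 ≤ continuation, so V_0 = 13.1991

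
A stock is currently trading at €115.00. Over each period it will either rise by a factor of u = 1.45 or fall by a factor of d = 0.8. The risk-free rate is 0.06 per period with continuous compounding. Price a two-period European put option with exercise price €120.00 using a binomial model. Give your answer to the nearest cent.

Risk-neutral probability p = (e^0.06 − 0.8)/(1.45 − 0.8) = 0.2618/0.6500 = 0.4028
Terminal stock prices: S_uu = 241.8, S_ud = 133.4, S_dd = 73.6
Terminal payoffs (K − S): max(-121.8, 0) = 0, max(-13.4, 0) = 0, max(46.4, 0) = 46.4
Node u (S = 166.8): V_u = e^(−0.06)·[0.4028·0.0000 + 0.5972·0.0000] = 0.0000
Node d (S = 92): V_d = e^(−0.06)·[0.4028·0.0000 + 0.5972·46.4000] = 26.0953
Node 0 (S = 115): V_0 = e^(−0.06)·[0.4028·0.0000 + 0.5972·26.0953] = 14.6759

€14.68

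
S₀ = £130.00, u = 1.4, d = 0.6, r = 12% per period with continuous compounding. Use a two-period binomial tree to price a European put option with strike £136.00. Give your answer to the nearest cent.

Risk-neutral probability p = (e^0.12 − 0.6)/(1.4 − 0.6) = 0.5275/0.8000 = 0.6594
Terminal stock prices: S_uu = 254.8, S_ud = 109.2, S_dd = 46.8
Terminal payoffs (K − S): max(-118.8, 0) = 0, max(26.8, 0) = 26.8, max(89.2, 0) = 89.2
Node u (S = 182): V_u = e^(−0.12)·[0.6594·0.0000 + 0.3406·26.8000] = 8.0966
Node d (S = 78): V_d = e^(−0.12)·[0.6594·26.8000 + 0.3406·89.2000] = 42.6212
Node 0 (S = 130): V_0 = e^(−0.12)·[0.6594·8.0966 + 0.3406·42.6212] = 17.6113

£17.61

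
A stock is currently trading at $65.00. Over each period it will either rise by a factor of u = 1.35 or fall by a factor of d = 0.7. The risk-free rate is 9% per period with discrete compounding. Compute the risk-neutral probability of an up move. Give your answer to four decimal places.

p = 0.6000

Risk-neutral probability p = (1 + 0.09 − 0.7)/(1.35 − 0.7) = 0.3900/0.6500 = 0.6000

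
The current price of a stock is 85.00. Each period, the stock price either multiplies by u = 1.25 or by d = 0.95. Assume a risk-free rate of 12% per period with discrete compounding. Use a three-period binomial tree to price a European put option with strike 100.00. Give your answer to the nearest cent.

2.50

Risk-neutral probability p = (1 + 0.12 − 0.95)/(1.25 − 0.95) = 0.1700/0.3000 = 0.5667
Terminal stock prices: S_uuu = 166, S_uud = 126.2, S_udd = 95.89, S_ddd = 72.88
Terminal payoffs (K − S): max(-66.02, 0) = 0, max(-26.17, 0) = 0, max(4.109, 0) = 4.109, max(27.12, 0) = 27.12
Node uu (S = 132.8): V_uu = 1/1.12·[0.5667·0.0000 + 0.4333·0.0000] = 0.0000
Node ud (S = 100.9): V_ud = 1/1.12·[0.5667·0.0000 + 0.4333·4.1094] = 1.5899
Node dd (S = 76.71): V_dd = 1/1.12·[0.5667·4.1094 + 0.4333·27.1231] = 12.5732
Node u (S = 106.2): V_u = 1/1.12·[0.5667·0.0000 + 0.4333·1.5899] = 0.6152
Node d (S = 80.75): V_d = 1/1.12·[0.5667·1.5899 + 0.4333·12.5732] = 5.6691
Node 0 (S = 85): V_0 = 1/1.12·[0.5667·0.6152 + 0.4333·5.6691] = 2.5046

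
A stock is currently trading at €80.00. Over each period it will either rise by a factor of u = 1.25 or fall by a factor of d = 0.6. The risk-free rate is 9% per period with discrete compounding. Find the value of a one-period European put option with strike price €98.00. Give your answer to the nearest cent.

Risk-neutral probability p = (1 + 0.09 − 0.6)/(1.25 − 0.6) = 0.4900/0.6500 = 0.7538
Terminal stock prices: S_u = 100, S_d = 48
Terminal payoffs (K − S): max(-2, 0) = 0, max(50, 0) = 50
Node 0 (S = 80): V_0 = 1/1.09·[0.7538·0.0000 + 0.2462·50.0000] = 11.2915

€11.29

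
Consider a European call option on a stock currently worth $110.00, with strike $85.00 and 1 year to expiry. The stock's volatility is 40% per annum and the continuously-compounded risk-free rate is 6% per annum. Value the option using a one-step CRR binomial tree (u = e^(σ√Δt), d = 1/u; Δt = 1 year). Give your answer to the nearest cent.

CRR parameters: u = e^(σ√Δt) = e^(0.4·√1) = 1.4918, d = 1/u = 0.6703
Per-period rate: rΔt = 0.06·1 = 0.06, so R = e^0.06 = 1.0618
Risk-neutral probability p = (e^0.06 − 0.6703)/(1.4918 − 0.6703) = 0.3915/0.8215 = 0.4766
Terminal stock prices: S_u = 164.1, S_d = 73.74
Terminal payoffs (S − K): max(79.1, 0) = 79.1, max(-11.26, 0) = 0
Node 0 (S = 110): V_0 = e^(−0.06)·[0.4766·79.1007 + 0.5234·0.0000] = 35.5028

$35.50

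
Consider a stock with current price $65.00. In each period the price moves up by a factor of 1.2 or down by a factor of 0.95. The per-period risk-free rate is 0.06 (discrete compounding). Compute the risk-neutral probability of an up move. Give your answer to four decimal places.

p = 0.4400

Risk-neutral probability p = (1 + 0.06 − 0.95)/(1.2 − 0.95) = 0.1100/0.2500 = 0.4400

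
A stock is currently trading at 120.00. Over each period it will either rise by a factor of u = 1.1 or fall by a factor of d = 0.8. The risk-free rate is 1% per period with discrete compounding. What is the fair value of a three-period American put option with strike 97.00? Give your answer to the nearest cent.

3.31

Risk-neutral probability p = (1 + 0.01 − 0.8)/(1.1 − 0.8) = 0.2100/0.3000 = 0.7000
Terminal stock prices: S_uuu = 159.7, S_uud = 116.2, S_udd = 84.48, S_ddd = 61.44
Terminal payoffs (K − S): max(-62.72, 0) = 0, max(-19.16, 0) = 0, max(12.52, 0) = 12.52, max(35.56, 0) = 35.56
Node uu (S = 145.2): continuation = 1/1.01·[0.7000·0.0000 + 0.3000·0.0000] = 0.0000; exercise value = 0.0000 ≤ continuation, so V_uu = 0.0000
Node ud (S = 105.6): continuation = 1/1.01·[0.7000·0.0000 + 0.3000·12.5200] = 3.7188; exercise value = 0.0000 ≤ continuation, so V_ud = 3.7188
Node dd (S = 76.8): continuation = 1/1.01·[0.7000·12.5200 + 0.3000·35.5600] = 19.2396; exercise value = 20.2000 > continuation, so V_dd = 20.2000 (exercise)
Node u (S = 132): continuation = 1/1.01·[0.7000·0.0000 + 0.3000·3.7188] = 1.1046; exercise value = 0.0000 ≤ continuation, so V_u = 1.1046
Node d (S = 96): continuation = 1/1.01·[0.7000·3.7188 + 0.3000·20.2000] = 8.5774; exercise value = 1.0000 ≤ continuation, so V_d = 8.5774
Node 0 (S = 120): continuation = 1/1.01·[0.7000·1.1046 + 0.3000·8.5774] = 3.3133; exercise value = 0.0000 ≤ continuation, so V_0 = 3.3133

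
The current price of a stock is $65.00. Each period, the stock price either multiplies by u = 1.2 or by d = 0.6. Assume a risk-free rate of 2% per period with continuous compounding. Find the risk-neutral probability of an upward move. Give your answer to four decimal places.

Risk-neutral probability p = (e^0.02 − 0.6)/(1.2 − 0.6) = 0.4202/0.6000 = 0.7003

p = 0.7003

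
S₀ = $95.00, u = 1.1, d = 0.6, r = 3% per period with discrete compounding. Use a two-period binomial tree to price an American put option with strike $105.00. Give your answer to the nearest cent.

$11.32

Risk-neutral probability p = (1 + 0.03 − 0.6)/(1.1 − 0.6) = 0.4300/0.5000 = 0.8600
Terminal stock prices: S_uu = 115, S_ud = 62.7, S_dd = 34.2
Terminal payoffs (K − S): max(-9.95, 0) = 0, max(42.3, 0) = 42.3, max(70.8, 0) = 70.8
Node u (S = 104.5): continuation = 1/1.03·[0.8600·0.0000 + 0.1400·42.3000] = 5.7495; exercise value = 0.5000 ≤ continuation, so V_u = 5.7495
Node d (S = 57): continuation = 1/1.03·[0.8600·42.3000 + 0.1400·70.8000] = 44.9417; exercise value = 48.0000 > continuation, so V_d = 48.0000 (exercise)
Node 0 (S = 95): continuation = 1/1.03·[0.8600·5.7495 + 0.1400·48.0000] = 11.3248; exercise value = 10.0000 ≤ continuation, so V_0 = 11.3248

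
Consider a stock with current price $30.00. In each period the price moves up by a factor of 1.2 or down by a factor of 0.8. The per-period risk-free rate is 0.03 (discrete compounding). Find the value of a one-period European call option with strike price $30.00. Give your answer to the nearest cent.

Risk-neutral probability p = (1 + 0.03 − 0.8)/(1.2 − 0.8) = 0.2300/0.4000 = 0.5750
Terminal stock prices: S_u = 36, S_d = 24
Terminal payoffs (S − K): max(6, 0) = 6, max(-6, 0) = 0
Node 0 (S = 30): V_0 = 1/1.03·[0.5750·6.0000 + 0.4250·0.0000] = 3.3495

$3.35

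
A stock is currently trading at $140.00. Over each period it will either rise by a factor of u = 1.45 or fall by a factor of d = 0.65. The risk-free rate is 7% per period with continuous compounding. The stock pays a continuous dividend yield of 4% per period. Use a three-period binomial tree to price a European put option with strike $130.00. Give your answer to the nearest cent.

Per-period risk-free factor R = e^0.07 = 1.0725; dividend-adjusted growth = e^(0.07−0.04) = 1.0305.
Risk-neutral probability p = (1.0305 − 0.65)/(1.45 − 0.65) = 0.3805/0.8000 = 0.4756
Terminal stock prices: S_uuu = 426.8, S_uud = 191.3, S_udd = 85.77, S_ddd = 38.45
Terminal payoffs (K − S): max(-296.8, 0) = 0, max(-61.33, 0) = 0, max(44.23, 0) = 44.23, max(91.55, 0) = 91.55
Node uu (S = 294.4): V_uu = e^(−0.07)·[0.4756·0.0000 + 0.5244·0.0000] = 0.0000
Node ud (S = 132): V_ud = e^(−0.07)·[0.4756·0.0000 + 0.5244·44.2325] = 21.6287
Node dd (S = 59.15): V_dd = e^(−0.07)·[0.4756·44.2325 + 0.5244·91.5525] = 64.3805
Node u (S = 203): V_u = e^(−0.07)·[0.4756·0.0000 + 0.5244·21.6287] = 10.5759
Node d (S = 91): V_d = e^(−0.07)·[0.4756·21.6287 + 0.5244·64.3805] = 41.0711
Node 0 (S = 140): V_0 = e^(−0.07)·[0.4756·10.5759 + 0.5244·41.0711] = 24.7724

$24.77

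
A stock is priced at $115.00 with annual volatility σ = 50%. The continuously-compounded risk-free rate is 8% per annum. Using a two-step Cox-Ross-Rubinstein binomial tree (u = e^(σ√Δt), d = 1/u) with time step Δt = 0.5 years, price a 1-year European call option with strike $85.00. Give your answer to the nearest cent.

CRR parameters: u = e^(σ√Δt) = e^(0.5·√0.5) = 1.4241, d = 1/u = 0.7022
Per-period rate: rΔt = 0.08·0.5 = 0.04, so R = e^0.04 = 1.0408
Risk-neutral probability p = (e^0.04 − 0.7022)/(1.4241 − 0.7022) = 0.3386/0.7219 = 0.4691
Terminal stock prices: S_uu = 233.2, S_ud = 115, S_dd = 56.7
Terminal payoffs (S − K): max(148.2, 0) = 148.2, max(30, 0) = 30, max(-28.3, 0) = 0
Node u (S = 163.8): V_u = e^(−0.04)·[0.4691·148.2332 + 0.5309·30.0000] = 82.1066
Node d (S = 80.75): V_d = e^(−0.04)·[0.4691·30.0000 + 0.5309·0.0000] = 13.5198
Node 0 (S = 115): V_0 = e^(−0.04)·[0.4691·82.1066 + 0.5309·13.5198] = 43.8989

$43.90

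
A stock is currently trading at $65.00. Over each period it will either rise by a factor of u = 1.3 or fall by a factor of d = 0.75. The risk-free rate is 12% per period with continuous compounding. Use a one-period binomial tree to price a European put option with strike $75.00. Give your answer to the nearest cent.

Risk-neutral probability p = (e^0.12 − 0.75)/(1.3 − 0.75) = 0.3775/0.5500 = 0.6864
Terminal stock prices: S_u = 84.5, S_d = 48.75
Terminal payoffs (K − S): max(-9.5, 0) = 0, max(26.25, 0) = 26.25
Node 0 (S = 65): V_0 = e^(−0.12)·[0.6864·0.0000 + 0.3136·26.2500] = 7.3021

$7.30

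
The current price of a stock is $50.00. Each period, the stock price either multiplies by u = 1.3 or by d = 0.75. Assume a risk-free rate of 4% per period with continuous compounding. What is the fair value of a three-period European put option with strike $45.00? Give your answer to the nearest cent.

$4.86

Risk-neutral probability p = (e^0.04 − 0.75)/(1.3 − 0.75) = 0.2908/0.5500 = 0.5287
Terminal stock prices: S_uuu = 109.9, S_uud = 63.38, S_udd = 36.56, S_ddd = 21.09
Terminal payoffs (K − S): max(-64.85, 0) = 0, max(-18.38, 0) = 0, max(8.438, 0) = 8.438, max(23.91, 0) = 23.91
Node uu (S = 84.5): V_uu = e^(−0.04)·[0.5287·0.0000 + 0.4713·0.0000] = 0.0000
Node ud (S = 48.75): V_ud = e^(−0.04)·[0.5287·0.0000 + 0.4713·8.4375] = 3.8203
Node dd (S = 28.12): V_dd = e^(−0.04)·[0.5287·8.4375 + 0.4713·23.9062] = 15.1105
Node u (S = 65): V_u = e^(−0.04)·[0.5287·0.0000 + 0.4713·3.8203] = 1.7297
Node d (S = 37.5): V_d = e^(−0.04)·[0.5287·3.8203 + 0.4713·15.1105] = 8.7824
Node 0 (S = 50): V_0 = e^(−0.04)·[0.5287·1.7297 + 0.4713·8.7824] = 4.8552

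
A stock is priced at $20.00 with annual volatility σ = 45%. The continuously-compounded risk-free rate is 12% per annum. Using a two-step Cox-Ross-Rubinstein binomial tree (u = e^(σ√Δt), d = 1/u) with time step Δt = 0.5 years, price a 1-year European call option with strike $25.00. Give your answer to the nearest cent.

$3.03

CRR parameters: u = e^(σ√Δt) = e^(0.45·√0.5) = 1.3746, d = 1/u = 0.7275
Per-period rate: rΔt = 0.12·0.5 = 0.06, so R = e^0.06 = 1.0618
Risk-neutral probability p = (e^0.06 − 0.7275)/(1.3746 − 0.7275) = 0.3344/0.6472 = 0.5167
Terminal stock prices: S_uu = 37.79, S_ud = 20, S_dd = 10.58
Terminal payoffs (S − K): max(12.79, 0) = 12.79, max(-5, 0) = 0, max(-14.42, 0) = 0
Node u (S = 27.49): V_u = e^(−0.06)·[0.5167·12.7932 + 0.4833·0.0000] = 6.2248
Node d (S = 14.55): V_d = e^(−0.06)·[0.5167·0.0000 + 0.4833·0.0000] = 0.0000
Node 0 (S = 20): V_0 = e^(−0.06)·[0.5167·6.2248 + 0.4833·0.0000] = 3.0288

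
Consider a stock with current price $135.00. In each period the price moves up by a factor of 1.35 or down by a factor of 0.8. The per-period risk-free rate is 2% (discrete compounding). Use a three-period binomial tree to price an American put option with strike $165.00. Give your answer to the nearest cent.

Risk-neutral probability p = (1 + 0.02 − 0.8)/(1.35 − 0.8) = 0.2200/0.5500 = 0.4000
Terminal stock prices: S_uuu = 332.2, S_uud = 196.8, S_udd = 116.6, S_ddd = 69.12
Terminal payoffs (K − S): max(-167.2, 0) = 0, max(-31.83, 0) = 0, max(48.36, 0) = 48.36, max(95.88, 0) = 95.88
Node uu (S = 246): continuation = 1/1.02·[0.4000·0.0000 + 0.6000·0.0000] = 0.0000; exercise value = 0.0000 ≤ continuation, so V_uu = 0.0000
Node ud (S = 145.8): continuation = 1/1.02·[0.4000·0.0000 + 0.6000·48.3600] = 28.4471; exercise value = 19.2000 ≤ continuation, so V_ud = 28.4471
Node dd (S = 86.4): continuation = 1/1.02·[0.4000·48.3600 + 0.6000·95.8800] = 75.3647; exercise value = 78.6000 > continuation, so V_dd = 78.6000 (exercise)
Node u (S = 182.2): continuation = 1/1.02·[0.4000·0.0000 + 0.6000·28.4471] = 16.7336; exercise value = 0.0000 ≤ continuation, so V_u = 16.7336
Node d (S = 108): continuation = 1/1.02·[0.4000·28.4471 + 0.6000·78.6000] = 57.3910; exercise value = 57.0000 ≤ continuation, so V_d = 57.3910
Node 0 (S = 135): continuation = 1/1.02·[0.4000·16.7336 + 0.6000·57.3910] = 40.3216; exercise value = 30.0000 ≤ continuation, so V_0 = 40.3216

$40.32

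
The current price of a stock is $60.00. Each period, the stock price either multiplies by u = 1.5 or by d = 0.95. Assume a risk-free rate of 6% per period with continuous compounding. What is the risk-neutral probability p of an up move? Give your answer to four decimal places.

p = 0.2033

Risk-neutral probability p = (e^0.06 − 0.95)/(1.5 − 0.95) = 0.1118/0.5500 = 0.2033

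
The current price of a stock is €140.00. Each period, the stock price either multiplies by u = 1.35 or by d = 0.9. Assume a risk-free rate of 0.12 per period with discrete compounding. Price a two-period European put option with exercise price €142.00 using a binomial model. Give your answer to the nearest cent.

€5.96

Risk-neutral probability p = (1 + 0.12 − 0.9)/(1.35 − 0.9) = 0.2200/0.4500 = 0.4889
Terminal stock prices: S_uu = 255.2, S_ud = 170.1, S_dd = 113.4
Terminal payoffs (K − S): max(-113.2, 0) = 0, max(-28.1, 0) = 0, max(28.6, 0) = 28.6
Node u (S = 189): V_u = 1/1.12·[0.4889·0.0000 + 0.5111·0.0000] = 0.0000
Node d (S = 126): V_d = 1/1.12·[0.4889·0.0000 + 0.5111·28.6000] = 13.0516
Node 0 (S = 140): V_0 = 1/1.12·[0.4889·0.0000 + 0.5111·13.0516] = 5.9561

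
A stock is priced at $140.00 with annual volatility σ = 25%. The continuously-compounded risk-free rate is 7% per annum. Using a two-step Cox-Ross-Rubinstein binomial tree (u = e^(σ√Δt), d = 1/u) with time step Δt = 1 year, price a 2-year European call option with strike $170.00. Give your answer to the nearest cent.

CRR parameters: u = e^(σ√Δt) = e^(0.25·√1) = 1.2840, d = 1/u = 0.7788
Per-period rate: rΔt = 0.07·1 = 0.07, so R = e^0.07 = 1.0725
Risk-neutral probability p = (e^0.07 − 0.7788)/(1.2840 − 0.7788) = 0.2937/0.5052 = 0.5813
Terminal stock prices: S_uu = 230.8, S_ud = 140, S_dd = 84.91
Terminal payoffs (S − K): max(60.82, 0) = 60.82, max(-30, 0) = 0, max(-85.09, 0) = 0
Node u (S = 179.8): V_u = e^(−0.07)·[0.5813·60.8210 + 0.4187·0.0000] = 32.9673
Node d (S = 109): V_d = e^(−0.07)·[0.5813·0.0000 + 0.4187·0.0000] = 0.0000
Node 0 (S = 140): V_0 = e^(−0.07)·[0.5813·32.9673 + 0.4187·0.0000] = 17.8695

$17.87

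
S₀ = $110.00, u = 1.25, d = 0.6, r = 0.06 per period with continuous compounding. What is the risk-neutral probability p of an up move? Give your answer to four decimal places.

p = 0.7105

Risk-neutral probability p = (e^0.06 − 0.6)/(1.25 − 0.6) = 0.4618/0.6500 = 0.7105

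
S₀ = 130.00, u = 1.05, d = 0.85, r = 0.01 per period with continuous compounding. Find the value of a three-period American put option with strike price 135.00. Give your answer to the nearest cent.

9.45

Risk-neutral probability p = (e^0.01 − 0.85)/(1.05 − 0.85) = 0.1601/0.2000 = 0.8003
Terminal stock prices: S_uuu = 150.5, S_uud = 121.8, S_udd = 98.62, S_ddd = 79.84
Terminal payoffs (K − S): max(-15.49, 0) = 0, max(13.17, 0) = 13.17, max(36.38, 0) = 36.38, max(55.16, 0) = 55.16
Node uu (S = 143.3): continuation = e^(−0.01)·[0.8003·0.0000 + 0.1997·13.1737] = 2.6053; exercise value = 0.0000 ≤ continuation, so V_uu = 2.6053
Node ud (S = 116): continuation = e^(−0.01)·[0.8003·13.1737 + 0.1997·36.3788] = 17.6317; exercise value = 18.9750 > continuation, so V_ud = 18.9750 (exercise)
Node dd (S = 93.92): continuation = e^(−0.01)·[0.8003·36.3788 + 0.1997·55.1638] = 39.7317; exercise value = 41.0750 > continuation, so V_dd = 41.0750 (exercise)
Node u (S = 136.5): continuation = e^(−0.01)·[0.8003·2.6053 + 0.1997·18.9750] = 5.8166; exercise value = 0.0000 ≤ continuation, so V_u = 5.8166
Node d (S = 110.5): continuation = e^(−0.01)·[0.8003·18.9750 + 0.1997·41.0750] = 23.1567; exercise value = 24.5000 > continuation, so V_d = 24.5000 (exercise)
Node 0 (S = 130): continuation = e^(−0.01)·[0.8003·5.8166 + 0.1997·24.5000] = 9.4536; exercise value = 5.0000 ≤ continuation, so V_0 = 9.4536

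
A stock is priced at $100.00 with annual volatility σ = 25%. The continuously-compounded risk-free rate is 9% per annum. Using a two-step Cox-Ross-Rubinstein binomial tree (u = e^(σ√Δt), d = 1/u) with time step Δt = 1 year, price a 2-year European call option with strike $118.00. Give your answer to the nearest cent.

$15.26

CRR parameters: u = e^(σ√Δt) = e^(0.25·√1) = 1.2840, d = 1/u = 0.7788
Per-period rate: rΔt = 0.09·1 = 0.09, so R = e^0.09 = 1.0942
Risk-neutral probability p = (e^0.09 − 0.7788)/(1.2840 − 0.7788) = 0.3154/0.5052 = 0.6242
Terminal stock prices: S_uu = 164.9, S_ud = 100, S_dd = 60.65
Terminal payoffs (S − K): max(46.87, 0) = 46.87, max(-18, 0) = 0, max(-57.35, 0) = 0
Node u (S = 128.4): V_u = e^(−0.09)·[0.6242·46.8721 + 0.3758·0.0000] = 26.7405
Node d (S = 77.88): V_d = e^(−0.09)·[0.6242·0.0000 + 0.3758·0.0000] = 0.0000
Node 0 (S = 100): V_0 = e^(−0.09)·[0.6242·26.7405 + 0.3758·0.0000] = 15.2554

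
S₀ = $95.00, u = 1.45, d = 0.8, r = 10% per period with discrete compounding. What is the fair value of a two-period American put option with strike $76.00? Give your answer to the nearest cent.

Risk-neutral probability p = (1 + 0.1 − 0.8)/(1.45 − 0.8) = 0.3000/0.6500 = 0.4615
Terminal stock prices: S_uu = 199.7, S_ud = 110.2, S_dd = 60.8
Terminal payoffs (K − S): max(-123.7, 0) = 0, max(-34.2, 0) = 0, max(15.2, 0) = 15.2
Node u (S = 137.8): continuation = 1/1.1·[0.4615·0.0000 + 0.5385·0.0000] = 0.0000; exercise value = 0.0000 ≤ continuation, so V_u = 0.0000
Node d (S = 76): continuation = 1/1.1·[0.4615·0.0000 + 0.5385·15.2000] = 7.4406; exercise value = 0.0000 ≤ continuation, so V_d = 7.4406
Node 0 (S = 95): continuation = 1/1.1·[0.4615·0.0000 + 0.5385·7.4406] = 3.6422; exercise value = 0.0000 ≤ continuation, so V_0 = 3.6422

$3.64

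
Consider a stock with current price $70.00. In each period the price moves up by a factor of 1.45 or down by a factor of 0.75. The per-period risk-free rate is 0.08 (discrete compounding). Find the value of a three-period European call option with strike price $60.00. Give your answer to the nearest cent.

Risk-neutral probability p = (1 + 0.08 − 0.75)/(1.45 − 0.75) = 0.3300/0.7000 = 0.4714
Terminal stock prices: S_uuu = 213.4, S_uud = 110.4, S_udd = 57.09, S_ddd = 29.53
Terminal payoffs (S − K): max(153.4, 0) = 153.4, max(50.38, 0) = 50.38, max(-2.906, 0) = 0, max(-30.47, 0) = 0
Node uu (S = 147.2): V_uu = 1/1.08·[0.4714·153.4038 + 0.5286·50.3813] = 91.6194
Node ud (S = 76.12): V_ud = 1/1.08·[0.4714·50.3813 + 0.5286·0.0000] = 21.9918
Node dd (S = 39.38): V_dd = 1/1.08·[0.4714·0.0000 + 0.5286·0.0000] = 0.0000
Node u (S = 101.5): V_u = 1/1.08·[0.4714·91.6194 + 0.5286·21.9918] = 50.7558
Node d (S = 52.5): V_d = 1/1.08·[0.4714·21.9918 + 0.5286·0.0000] = 9.5996
Node 0 (S = 70): V_0 = 1/1.08·[0.4714·50.7558 + 0.5286·9.5996] = 26.8535

$26.85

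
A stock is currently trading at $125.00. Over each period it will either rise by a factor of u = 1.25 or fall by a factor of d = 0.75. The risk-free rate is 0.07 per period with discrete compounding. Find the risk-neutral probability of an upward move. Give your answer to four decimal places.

p = 0.6400

Risk-neutral probability p = (1 + 0.07 − 0.75)/(1.25 − 0.75) = 0.3200/0.5000 = 0.6400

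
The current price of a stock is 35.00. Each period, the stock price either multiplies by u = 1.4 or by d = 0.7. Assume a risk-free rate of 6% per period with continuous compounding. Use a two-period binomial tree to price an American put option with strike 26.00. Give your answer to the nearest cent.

1.83

Risk-neutral probability p = (e^0.06 − 0.7)/(1.4 − 0.7) = 0.3618/0.7000 = 0.5169
Terminal stock prices: S_uu = 68.6, S_ud = 34.3, S_dd = 17.15
Terminal payoffs (K − S): max(-42.6, 0) = 0, max(-8.3, 0) = 0, max(8.85, 0) = 8.85
Node u (S = 49): continuation = e^(−0.06)·[0.5169·0.0000 + 0.4831·0.0000] = 0.0000; exercise value = 0.0000 ≤ continuation, so V_u = 0.0000
Node d (S = 24.5): continuation = e^(−0.06)·[0.5169·0.0000 + 0.4831·8.8500] = 4.0264; exercise value = 1.5000 ≤ continuation, so V_d = 4.0264
Node 0 (S = 35): continuation = e^(−0.06)·[0.5169·0.0000 + 0.4831·4.0264] = 1.8318; exercise value = 0.0000 ≤ continuation, so V_0 = 1.8318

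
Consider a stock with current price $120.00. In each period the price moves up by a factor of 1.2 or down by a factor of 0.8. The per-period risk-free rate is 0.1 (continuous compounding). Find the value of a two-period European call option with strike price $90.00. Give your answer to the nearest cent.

$46.92

Risk-neutral probability p = (e^0.1 − 0.8)/(1.2 − 0.8) = 0.3052/0.4000 = 0.7629
Terminal stock prices: S_uu = 172.8, S_ud = 115.2, S_dd = 76.8
Terminal payoffs (S − K): max(82.8, 0) = 82.8, max(25.2, 0) = 25.2, max(-13.2, 0) = 0
Node u (S = 144): V_u = e^(−0.1)·[0.7629·82.8000 + 0.2371·25.2000] = 62.5646
Node d (S = 96): V_d = e^(−0.1)·[0.7629·25.2000 + 0.2371·0.0000] = 17.3962
Node 0 (S = 120): V_0 = e^(−0.1)·[0.7629·62.5646 + 0.2371·17.3962] = 46.9216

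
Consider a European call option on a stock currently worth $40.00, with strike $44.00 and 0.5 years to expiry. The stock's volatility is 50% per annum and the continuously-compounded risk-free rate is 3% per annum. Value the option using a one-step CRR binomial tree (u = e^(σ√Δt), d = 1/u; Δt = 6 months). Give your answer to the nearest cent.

CRR parameters: u = e^(σ√Δt) = e^(0.5·√0.5) = 1.4241, d = 1/u = 0.7022
Per-period rate: rΔt = 0.03·0.5 = 0.015, so R = e^0.015 = 1.0151
Risk-neutral probability p = (e^0.015 − 0.7022)/(1.4241 − 0.7022) = 0.3129/0.7219 = 0.4335
Terminal stock prices: S_u = 56.96, S_d = 28.09
Terminal payoffs (S − K): max(12.96, 0) = 12.96, max(-15.91, 0) = 0
Node 0 (S = 40): V_0 = e^(−0.015)·[0.4335·12.9648 + 0.5665·0.0000] = 5.5360

$5.54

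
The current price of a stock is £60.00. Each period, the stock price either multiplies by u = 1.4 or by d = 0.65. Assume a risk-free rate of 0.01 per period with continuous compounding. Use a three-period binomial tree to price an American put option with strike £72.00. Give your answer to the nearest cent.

£21.59

Risk-neutral probability p = (e^0.01 − 0.65)/(1.4 − 0.65) = 0.3601/0.7500 = 0.4801
Terminal stock prices: S_uuu = 164.6, S_uud = 76.44, S_udd = 35.49, S_ddd = 16.48
Terminal payoffs (K − S): max(-92.64, 0) = 0, max(-4.44, 0) = 0, max(36.51, 0) = 36.51, max(55.52, 0) = 55.52
Node uu (S = 117.6): continuation = e^(−0.01)·[0.4801·0.0000 + 0.5199·0.0000] = 0.0000; exercise value = 0.0000 ≤ continuation, so V_uu = 0.0000
Node ud (S = 54.6): continuation = e^(−0.01)·[0.4801·0.0000 + 0.5199·36.5100] = 18.7939; exercise value = 17.4000 ≤ continuation, so V_ud = 18.7939
Node dd (S = 25.35): continuation = e^(−0.01)·[0.4801·36.5100 + 0.5199·55.5225] = 45.9336; exercise value = 46.6500 > continuation, so V_dd = 46.6500 (exercise)
Node u (S = 84): continuation = e^(−0.01)·[0.4801·0.0000 + 0.5199·18.7939] = 9.6743; exercise value = 0.0000 ≤ continuation, so V_u = 9.6743
Node d (S = 39): continuation = e^(−0.01)·[0.4801·18.7939 + 0.5199·46.6500] = 32.9461; exercise value = 33.0000 > continuation, so V_d = 33.0000 (exercise)
Node 0 (S = 60): continuation = e^(−0.01)·[0.4801·9.6743 + 0.5199·33.0000] = 21.5852; exercise value = 12.0000 ≤ continuation, so V_0 = 21.5852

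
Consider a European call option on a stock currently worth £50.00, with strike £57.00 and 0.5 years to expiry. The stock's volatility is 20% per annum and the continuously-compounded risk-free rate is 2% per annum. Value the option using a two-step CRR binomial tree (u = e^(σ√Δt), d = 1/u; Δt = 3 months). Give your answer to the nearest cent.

CRR parameters: u = e^(σ√Δt) = e^(0.2·√0.25) = 1.1052, d = 1/u = 0.9048
Per-period rate: rΔt = 0.02·0.25 = 0.005, so R = e^0.005 = 1.0050
Risk-neutral probability p = (e^0.005 − 0.9048)/(1.1052 − 0.9048) = 0.1002/0.2003 = 0.5000
Terminal stock prices: S_uu = 61.07, S_ud = 50, S_dd = 40.94
Terminal payoffs (S − K): max(4.07, 0) = 4.07, max(-7, 0) = 0, max(-16.06, 0) = 0
Node u (S = 55.26): V_u = e^(−0.005)·[0.5000·4.0701 + 0.5000·0.0000] = 2.0251
Node d (S = 45.24): V_d = e^(−0.005)·[0.5000·0.0000 + 0.5000·0.0000] = 0.0000
Node 0 (S = 50): V_0 = e^(−0.005)·[0.5000·2.0251 + 0.5000·0.0000] = 1.0076

£1.01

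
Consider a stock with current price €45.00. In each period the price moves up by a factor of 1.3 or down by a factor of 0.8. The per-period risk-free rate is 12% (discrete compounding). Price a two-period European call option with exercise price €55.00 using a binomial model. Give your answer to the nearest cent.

Risk-neutral probability p = (1 + 0.12 − 0.8)/(1.3 − 0.8) = 0.3200/0.5000 = 0.6400
Terminal stock prices: S_uu = 76.05, S_ud = 46.8, S_dd = 28.8
Terminal payoffs (S − K): max(21.05, 0) = 21.05, max(-8.2, 0) = 0, max(-26.2, 0) = 0
Node u (S = 58.5): V_u = 1/1.12·[0.6400·21.0500 + 0.3600·0.0000] = 12.0286
Node d (S = 36): V_d = 1/1.12·[0.6400·0.0000 + 0.3600·0.0000] = 0.0000
Node 0 (S = 45): V_0 = 1/1.12·[0.6400·12.0286 + 0.3600·0.0000] = 6.8735

€6.87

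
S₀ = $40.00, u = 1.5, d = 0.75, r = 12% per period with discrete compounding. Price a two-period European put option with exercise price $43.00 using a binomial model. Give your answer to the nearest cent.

Risk-neutral probability p = (1 + 0.12 − 0.75)/(1.5 − 0.75) = 0.3700/0.7500 = 0.4933
Terminal stock prices: S_uu = 90, S_ud = 45, S_dd = 22.5
Terminal payoffs (K − S): max(-47, 0) = 0, max(-2, 0) = 0, max(20.5, 0) = 20.5
Node u (S = 60): V_u = 1/1.12·[0.4933·0.0000 + 0.5067·0.0000] = 0.0000
Node d (S = 30): V_d = 1/1.12·[0.4933·0.0000 + 0.5067·20.5000] = 9.2738
Node 0 (S = 40): V_0 = 1/1.12·[0.4933·0.0000 + 0.5067·9.2738] = 4.1953

$4.20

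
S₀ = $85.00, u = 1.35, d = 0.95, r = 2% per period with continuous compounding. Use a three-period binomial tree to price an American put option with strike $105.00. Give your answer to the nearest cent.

Risk-neutral probability p = (e^0.02 − 0.95)/(1.35 − 0.95) = 0.0702/0.4000 = 0.1755
Terminal stock prices: S_uuu = 209.1, S_uud = 147.2, S_udd = 103.6, S_ddd = 72.88
Terminal payoffs (K − S): max(-104.1, 0) = 0, max(-42.17, 0) = 0, max(1.438, 0) = 1.438, max(32.12, 0) = 32.12
Node uu (S = 154.9): continuation = e^(−0.02)·[0.1755·0.0000 + 0.8245·0.0000] = 0.0000; exercise value = 0.0000 ≤ continuation, so V_uu = 0.0000
Node ud (S = 109): continuation = e^(−0.02)·[0.1755·0.0000 + 0.8245·1.4381] = 1.1623; exercise value = 0.0000 ≤ continuation, so V_ud = 1.1623
Node dd (S = 76.71): continuation = e^(−0.02)·[0.1755·1.4381 + 0.8245·32.1231] = 26.2084; exercise value = 28.2875 > continuation, so V_dd = 28.2875 (exercise)
Node u (S = 114.8): continuation = e^(−0.02)·[0.1755·0.0000 + 0.8245·1.1623] = 0.9393; exercise value = 0.0000 ≤ continuation, so V_u = 0.9393
Node d (S = 80.75): continuation = e^(−0.02)·[0.1755·1.1623 + 0.8245·28.2875] = 23.0611; exercise value = 24.2500 > continuation, so V_d = 24.2500 (exercise)
Node 0 (S = 85): continuation = e^(−0.02)·[0.1755·0.9393 + 0.8245·24.2500] = 19.7597; exercise value = 20.0000 > continuation, so V_0 = 20.0000 (exercise)

$20.00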